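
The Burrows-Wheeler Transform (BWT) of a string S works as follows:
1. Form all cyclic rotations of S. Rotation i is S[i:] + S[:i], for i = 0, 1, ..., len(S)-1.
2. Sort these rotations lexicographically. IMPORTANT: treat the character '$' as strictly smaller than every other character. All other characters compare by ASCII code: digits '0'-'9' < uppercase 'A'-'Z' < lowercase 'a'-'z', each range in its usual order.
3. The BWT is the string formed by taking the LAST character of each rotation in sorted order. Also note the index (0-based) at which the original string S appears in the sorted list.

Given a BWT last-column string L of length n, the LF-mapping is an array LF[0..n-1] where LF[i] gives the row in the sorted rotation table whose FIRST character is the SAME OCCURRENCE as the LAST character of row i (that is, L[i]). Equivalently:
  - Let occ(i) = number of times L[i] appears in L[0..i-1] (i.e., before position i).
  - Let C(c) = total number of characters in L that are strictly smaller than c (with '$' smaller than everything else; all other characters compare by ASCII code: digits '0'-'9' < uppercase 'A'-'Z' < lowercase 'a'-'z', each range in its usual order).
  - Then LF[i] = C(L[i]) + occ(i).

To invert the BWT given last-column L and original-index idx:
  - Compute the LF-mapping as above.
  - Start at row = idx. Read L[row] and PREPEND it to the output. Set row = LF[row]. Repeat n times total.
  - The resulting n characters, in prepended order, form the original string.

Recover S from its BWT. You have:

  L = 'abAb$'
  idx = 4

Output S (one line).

Answer: bbAa$

Derivation:
LF mapping: 2 3 1 4 0
Walk LF starting at row 4, prepending L[row]:
  step 1: row=4, L[4]='$', prepend. Next row=LF[4]=0
  step 2: row=0, L[0]='a', prepend. Next row=LF[0]=2
  step 3: row=2, L[2]='A', prepend. Next row=LF[2]=1
  step 4: row=1, L[1]='b', prepend. Next row=LF[1]=3
  step 5: row=3, L[3]='b', prepend. Next row=LF[3]=4
Reversed output: bbAa$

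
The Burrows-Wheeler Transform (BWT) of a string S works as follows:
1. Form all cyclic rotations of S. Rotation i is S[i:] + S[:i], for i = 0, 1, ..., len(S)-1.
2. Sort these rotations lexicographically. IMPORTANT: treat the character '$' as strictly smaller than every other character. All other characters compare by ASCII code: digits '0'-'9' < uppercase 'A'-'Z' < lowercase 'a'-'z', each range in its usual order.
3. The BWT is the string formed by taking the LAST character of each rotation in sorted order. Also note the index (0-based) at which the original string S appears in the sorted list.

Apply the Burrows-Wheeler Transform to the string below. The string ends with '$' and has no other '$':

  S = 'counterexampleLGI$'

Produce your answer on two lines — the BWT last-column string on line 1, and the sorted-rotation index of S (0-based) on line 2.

Answer: ILGex$ltrpaucmenoe
5

Derivation:
All 18 rotations (rotation i = S[i:]+S[:i]):
  rot[0] = counterexampleLGI$
  rot[1] = ounterexampleLGI$c
  rot[2] = unterexampleLGI$co
  rot[3] = nterexampleLGI$cou
  rot[4] = terexampleLGI$coun
  rot[5] = erexampleLGI$count
  rot[6] = rexampleLGI$counte
  rot[7] = exampleLGI$counter
  rot[8] = xampleLGI$countere
  rot[9] = ampleLGI$counterex
  rot[10] = mpleLGI$counterexa
  rot[11] = pleLGI$counterexam
  rot[12] = leLGI$counterexamp
  rot[13] = eLGI$counterexampl
  rot[14] = LGI$counterexample
  rot[15] = GI$counterexampleL
  rot[16] = I$counterexampleLG
  rot[17] = $counterexampleLGI
Sorted (with $ < everything):
  sorted[0] = $counterexampleLGI  (last char: 'I')
  sorted[1] = GI$counterexampleL  (last char: 'L')
  sorted[2] = I$counterexampleLG  (last char: 'G')
  sorted[3] = LGI$counterexample  (last char: 'e')
  sorted[4] = ampleLGI$counterex  (last char: 'x')
  sorted[5] = counterexampleLGI$  (last char: '$')
  sorted[6] = eLGI$counterexampl  (last char: 'l')
  sorted[7] = erexampleLGI$count  (last char: 't')
  sorted[8] = exampleLGI$counter  (last char: 'r')
  sorted[9] = leLGI$counterexamp  (last char: 'p')
  sorted[10] = mpleLGI$counterexa  (last char: 'a')
  sorted[11] = nterexampleLGI$cou  (last char: 'u')
  sorted[12] = ounterexampleLGI$c  (last char: 'c')
  sorted[13] = pleLGI$counterexam  (last char: 'm')
  sorted[14] = rexampleLGI$counte  (last char: 'e')
  sorted[15] = terexampleLGI$coun  (last char: 'n')
  sorted[16] = unterexampleLGI$co  (last char: 'o')
  sorted[17] = xampleLGI$countere  (last char: 'e')
Last column: ILGex$ltrpaucmenoe
Original string S is at sorted index 5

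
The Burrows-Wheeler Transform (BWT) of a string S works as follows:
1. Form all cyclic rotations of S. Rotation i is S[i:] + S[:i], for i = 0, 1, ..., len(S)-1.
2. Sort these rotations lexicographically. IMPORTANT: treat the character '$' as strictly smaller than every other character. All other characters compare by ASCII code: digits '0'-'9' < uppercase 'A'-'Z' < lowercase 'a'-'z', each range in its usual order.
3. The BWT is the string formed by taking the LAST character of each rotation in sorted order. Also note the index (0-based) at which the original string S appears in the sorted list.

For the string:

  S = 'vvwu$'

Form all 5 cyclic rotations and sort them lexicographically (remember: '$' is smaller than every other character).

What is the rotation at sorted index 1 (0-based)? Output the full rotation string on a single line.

All 5 rotations (rotation i = S[i:]+S[:i]):
  rot[0] = vvwu$
  rot[1] = vwu$v
  rot[2] = wu$vv
  rot[3] = u$vvw
  rot[4] = $vvwu
Sorted (with $ < everything):
  sorted[0] = $vvwu
  sorted[1] = u$vvw
  sorted[2] = vvwu$
  sorted[3] = vwu$v
  sorted[4] = wu$vv
sorted[1] = u$vvw

Answer: u$vvw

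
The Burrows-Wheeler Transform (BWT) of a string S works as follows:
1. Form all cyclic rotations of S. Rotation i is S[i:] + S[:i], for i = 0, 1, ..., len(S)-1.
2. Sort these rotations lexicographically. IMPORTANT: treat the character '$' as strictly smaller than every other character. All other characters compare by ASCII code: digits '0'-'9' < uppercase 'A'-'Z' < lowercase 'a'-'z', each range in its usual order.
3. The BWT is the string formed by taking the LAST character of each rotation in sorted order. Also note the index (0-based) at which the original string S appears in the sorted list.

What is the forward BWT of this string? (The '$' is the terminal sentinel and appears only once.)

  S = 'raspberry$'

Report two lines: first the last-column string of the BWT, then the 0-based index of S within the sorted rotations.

Answer: yrpbs$erar
5

Derivation:
All 10 rotations (rotation i = S[i:]+S[:i]):
  rot[0] = raspberry$
  rot[1] = aspberry$r
  rot[2] = spberry$ra
  rot[3] = pberry$ras
  rot[4] = berry$rasp
  rot[5] = erry$raspb
  rot[6] = rry$raspbe
  rot[7] = ry$raspber
  rot[8] = y$raspberr
  rot[9] = $raspberry
Sorted (with $ < everything):
  sorted[0] = $raspberry  (last char: 'y')
  sorted[1] = aspberry$r  (last char: 'r')
  sorted[2] = berry$rasp  (last char: 'p')
  sorted[3] = erry$raspb  (last char: 'b')
  sorted[4] = pberry$ras  (last char: 's')
  sorted[5] = raspberry$  (last char: '$')
  sorted[6] = rry$raspbe  (last char: 'e')
  sorted[7] = ry$raspber  (last char: 'r')
  sorted[8] = spberry$ra  (last char: 'a')
  sorted[9] = y$raspberr  (last char: 'r')
Last column: yrpbs$erar
Original string S is at sorted index 5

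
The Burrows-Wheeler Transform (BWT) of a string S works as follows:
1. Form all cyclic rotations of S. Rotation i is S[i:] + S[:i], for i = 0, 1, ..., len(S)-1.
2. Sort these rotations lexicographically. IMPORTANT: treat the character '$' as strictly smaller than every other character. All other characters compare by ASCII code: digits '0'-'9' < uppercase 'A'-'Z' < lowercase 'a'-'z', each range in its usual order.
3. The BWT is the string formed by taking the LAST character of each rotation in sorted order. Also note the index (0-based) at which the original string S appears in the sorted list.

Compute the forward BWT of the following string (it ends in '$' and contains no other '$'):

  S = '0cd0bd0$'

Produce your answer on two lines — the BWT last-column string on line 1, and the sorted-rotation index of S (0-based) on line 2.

Answer: 0dd$00bc
3

Derivation:
All 8 rotations (rotation i = S[i:]+S[:i]):
  rot[0] = 0cd0bd0$
  rot[1] = cd0bd0$0
  rot[2] = d0bd0$0c
  rot[3] = 0bd0$0cd
  rot[4] = bd0$0cd0
  rot[5] = d0$0cd0b
  rot[6] = 0$0cd0bd
  rot[7] = $0cd0bd0
Sorted (with $ < everything):
  sorted[0] = $0cd0bd0  (last char: '0')
  sorted[1] = 0$0cd0bd  (last char: 'd')
  sorted[2] = 0bd0$0cd  (last char: 'd')
  sorted[3] = 0cd0bd0$  (last char: '$')
  sorted[4] = bd0$0cd0  (last char: '0')
  sorted[5] = cd0bd0$0  (last char: '0')
  sorted[6] = d0$0cd0b  (last char: 'b')
  sorted[7] = d0bd0$0c  (last char: 'c')
Last column: 0dd$00bc
Original string S is at sorted index 3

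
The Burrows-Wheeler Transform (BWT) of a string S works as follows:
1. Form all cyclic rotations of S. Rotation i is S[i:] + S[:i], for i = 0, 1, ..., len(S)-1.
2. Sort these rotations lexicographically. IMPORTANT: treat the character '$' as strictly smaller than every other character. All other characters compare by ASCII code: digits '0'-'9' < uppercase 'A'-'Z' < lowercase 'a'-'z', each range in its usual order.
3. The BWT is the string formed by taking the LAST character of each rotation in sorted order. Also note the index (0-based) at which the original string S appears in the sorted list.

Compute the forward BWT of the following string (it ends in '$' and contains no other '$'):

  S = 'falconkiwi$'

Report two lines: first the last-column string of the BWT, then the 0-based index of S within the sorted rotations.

Answer: ifl$wknaoci
3

Derivation:
All 11 rotations (rotation i = S[i:]+S[:i]):
  rot[0] = falconkiwi$
  rot[1] = alconkiwi$f
  rot[2] = lconkiwi$fa
  rot[3] = conkiwi$fal
  rot[4] = onkiwi$falc
  rot[5] = nkiwi$falco
  rot[6] = kiwi$falcon
  rot[7] = iwi$falconk
  rot[8] = wi$falconki
  rot[9] = i$falconkiw
  rot[10] = $falconkiwi
Sorted (with $ < everything):
  sorted[0] = $falconkiwi  (last char: 'i')
  sorted[1] = alconkiwi$f  (last char: 'f')
  sorted[2] = conkiwi$fal  (last char: 'l')
  sorted[3] = falconkiwi$  (last char: '$')
  sorted[4] = i$falconkiw  (last char: 'w')
  sorted[5] = iwi$falconk  (last char: 'k')
  sorted[6] = kiwi$falcon  (last char: 'n')
  sorted[7] = lconkiwi$fa  (last char: 'a')
  sorted[8] = nkiwi$falco  (last char: 'o')
  sorted[9] = onkiwi$falc  (last char: 'c')
  sorted[10] = wi$falconki  (last char: 'i')
Last column: ifl$wknaoci
Original string S is at sorted index 3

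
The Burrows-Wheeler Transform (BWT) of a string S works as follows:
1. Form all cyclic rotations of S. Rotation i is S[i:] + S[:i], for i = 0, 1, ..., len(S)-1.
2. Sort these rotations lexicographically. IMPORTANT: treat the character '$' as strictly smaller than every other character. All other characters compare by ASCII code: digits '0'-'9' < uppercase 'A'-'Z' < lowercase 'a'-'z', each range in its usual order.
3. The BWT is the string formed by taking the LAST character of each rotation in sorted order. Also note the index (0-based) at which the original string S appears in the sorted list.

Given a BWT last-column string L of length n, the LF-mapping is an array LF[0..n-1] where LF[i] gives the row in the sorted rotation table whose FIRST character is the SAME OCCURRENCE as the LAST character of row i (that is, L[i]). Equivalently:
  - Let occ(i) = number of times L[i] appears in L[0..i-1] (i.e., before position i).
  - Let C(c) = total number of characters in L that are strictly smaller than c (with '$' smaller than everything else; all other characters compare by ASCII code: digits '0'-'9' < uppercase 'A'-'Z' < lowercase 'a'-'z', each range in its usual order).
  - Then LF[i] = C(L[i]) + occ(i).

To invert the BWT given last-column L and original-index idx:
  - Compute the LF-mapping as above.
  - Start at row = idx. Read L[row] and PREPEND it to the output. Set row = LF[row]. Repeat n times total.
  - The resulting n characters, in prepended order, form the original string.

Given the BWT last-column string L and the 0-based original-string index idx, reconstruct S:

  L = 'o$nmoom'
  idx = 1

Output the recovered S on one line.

LF mapping: 4 0 3 1 5 6 2
Walk LF starting at row 1, prepending L[row]:
  step 1: row=1, L[1]='$', prepend. Next row=LF[1]=0
  step 2: row=0, L[0]='o', prepend. Next row=LF[0]=4
  step 3: row=4, L[4]='o', prepend. Next row=LF[4]=5
  step 4: row=5, L[5]='o', prepend. Next row=LF[5]=6
  step 5: row=6, L[6]='m', prepend. Next row=LF[6]=2
  step 6: row=2, L[2]='n', prepend. Next row=LF[2]=3
  step 7: row=3, L[3]='m', prepend. Next row=LF[3]=1
Reversed output: mnmooo$

Answer: mnmooo$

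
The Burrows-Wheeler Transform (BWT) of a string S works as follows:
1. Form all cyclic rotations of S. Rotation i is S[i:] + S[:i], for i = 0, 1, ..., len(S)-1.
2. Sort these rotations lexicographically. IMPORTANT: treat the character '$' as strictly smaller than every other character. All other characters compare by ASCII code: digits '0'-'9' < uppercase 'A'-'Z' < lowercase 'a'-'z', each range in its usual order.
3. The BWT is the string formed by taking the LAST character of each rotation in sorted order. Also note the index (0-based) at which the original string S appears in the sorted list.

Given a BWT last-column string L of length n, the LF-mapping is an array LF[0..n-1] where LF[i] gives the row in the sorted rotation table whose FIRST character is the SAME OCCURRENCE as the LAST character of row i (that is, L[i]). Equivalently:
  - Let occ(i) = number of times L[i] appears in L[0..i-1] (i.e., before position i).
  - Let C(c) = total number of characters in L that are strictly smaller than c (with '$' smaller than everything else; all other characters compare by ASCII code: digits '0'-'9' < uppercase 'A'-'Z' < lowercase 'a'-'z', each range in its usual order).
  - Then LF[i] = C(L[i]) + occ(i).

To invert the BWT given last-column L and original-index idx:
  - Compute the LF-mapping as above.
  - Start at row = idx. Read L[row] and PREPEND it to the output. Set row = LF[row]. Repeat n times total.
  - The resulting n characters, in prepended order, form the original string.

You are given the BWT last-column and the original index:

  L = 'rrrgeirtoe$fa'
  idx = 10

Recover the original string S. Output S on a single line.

Answer: refrigerator$

Derivation:
LF mapping: 8 9 10 5 2 6 11 12 7 3 0 4 1
Walk LF starting at row 10, prepending L[row]:
  step 1: row=10, L[10]='$', prepend. Next row=LF[10]=0
  step 2: row=0, L[0]='r', prepend. Next row=LF[0]=8
  step 3: row=8, L[8]='o', prepend. Next row=LF[8]=7
  step 4: row=7, L[7]='t', prepend. Next row=LF[7]=12
  step 5: row=12, L[12]='a', prepend. Next row=LF[12]=1
  step 6: row=1, L[1]='r', prepend. Next row=LF[1]=9
  step 7: row=9, L[9]='e', prepend. Next row=LF[9]=3
  step 8: row=3, L[3]='g', prepend. Next row=LF[3]=5
  step 9: row=5, L[5]='i', prepend. Next row=LF[5]=6
  step 10: row=6, L[6]='r', prepend. Next row=LF[6]=11
  step 11: row=11, L[11]='f', prepend. Next row=LF[11]=4
  step 12: row=4, L[4]='e', prepend. Next row=LF[4]=2
  step 13: row=2, L[2]='r', prepend. Next row=LF[2]=10
Reversed output: refrigerator$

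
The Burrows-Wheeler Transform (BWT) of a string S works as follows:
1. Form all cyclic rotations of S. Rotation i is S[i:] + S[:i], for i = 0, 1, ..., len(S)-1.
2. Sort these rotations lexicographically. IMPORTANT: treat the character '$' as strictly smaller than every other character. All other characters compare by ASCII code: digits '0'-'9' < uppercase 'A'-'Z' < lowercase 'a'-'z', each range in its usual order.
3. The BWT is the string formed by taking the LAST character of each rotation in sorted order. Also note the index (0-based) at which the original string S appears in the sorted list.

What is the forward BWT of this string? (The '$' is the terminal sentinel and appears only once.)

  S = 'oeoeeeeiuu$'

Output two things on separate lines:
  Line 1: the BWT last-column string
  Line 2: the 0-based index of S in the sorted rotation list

All 11 rotations (rotation i = S[i:]+S[:i]):
  rot[0] = oeoeeeeiuu$
  rot[1] = eoeeeeiuu$o
  rot[2] = oeeeeiuu$oe
  rot[3] = eeeeiuu$oeo
  rot[4] = eeeiuu$oeoe
  rot[5] = eeiuu$oeoee
  rot[6] = eiuu$oeoeee
  rot[7] = iuu$oeoeeee
  rot[8] = uu$oeoeeeei
  rot[9] = u$oeoeeeeiu
  rot[10] = $oeoeeeeiuu
Sorted (with $ < everything):
  sorted[0] = $oeoeeeeiuu  (last char: 'u')
  sorted[1] = eeeeiuu$oeo  (last char: 'o')
  sorted[2] = eeeiuu$oeoe  (last char: 'e')
  sorted[3] = eeiuu$oeoee  (last char: 'e')
  sorted[4] = eiuu$oeoeee  (last char: 'e')
  sorted[5] = eoeeeeiuu$o  (last char: 'o')
  sorted[6] = iuu$oeoeeee  (last char: 'e')
  sorted[7] = oeeeeiuu$oe  (last char: 'e')
  sorted[8] = oeoeeeeiuu$  (last char: '$')
  sorted[9] = u$oeoeeeeiu  (last char: 'u')
  sorted[10] = uu$oeoeeeei  (last char: 'i')
Last column: uoeeeoee$ui
Original string S is at sorted index 8

Answer: uoeeeoee$ui
8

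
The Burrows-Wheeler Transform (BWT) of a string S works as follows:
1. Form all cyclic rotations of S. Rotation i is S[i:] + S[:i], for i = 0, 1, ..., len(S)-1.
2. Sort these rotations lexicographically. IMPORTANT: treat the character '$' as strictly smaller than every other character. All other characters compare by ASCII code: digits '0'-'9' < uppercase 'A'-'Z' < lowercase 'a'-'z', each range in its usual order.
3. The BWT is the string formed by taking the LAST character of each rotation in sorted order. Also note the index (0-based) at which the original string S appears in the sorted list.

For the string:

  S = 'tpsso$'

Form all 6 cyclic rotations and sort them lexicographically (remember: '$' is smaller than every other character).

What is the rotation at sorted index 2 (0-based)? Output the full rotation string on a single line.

Answer: psso$t

Derivation:
All 6 rotations (rotation i = S[i:]+S[:i]):
  rot[0] = tpsso$
  rot[1] = psso$t
  rot[2] = sso$tp
  rot[3] = so$tps
  rot[4] = o$tpss
  rot[5] = $tpsso
Sorted (with $ < everything):
  sorted[0] = $tpsso
  sorted[1] = o$tpss
  sorted[2] = psso$t
  sorted[3] = so$tps
  sorted[4] = sso$tp
  sorted[5] = tpsso$
sorted[2] = psso$t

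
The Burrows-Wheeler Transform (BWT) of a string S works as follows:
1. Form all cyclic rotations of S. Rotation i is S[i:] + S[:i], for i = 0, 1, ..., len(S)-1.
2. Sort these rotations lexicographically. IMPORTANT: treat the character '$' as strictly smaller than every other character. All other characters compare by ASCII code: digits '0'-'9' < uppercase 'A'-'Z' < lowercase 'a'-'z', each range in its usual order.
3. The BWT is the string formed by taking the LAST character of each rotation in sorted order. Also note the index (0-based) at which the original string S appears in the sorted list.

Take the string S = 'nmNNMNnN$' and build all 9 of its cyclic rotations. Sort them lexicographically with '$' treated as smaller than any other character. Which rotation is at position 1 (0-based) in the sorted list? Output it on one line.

Answer: MNnN$nmNN

Derivation:
All 9 rotations (rotation i = S[i:]+S[:i]):
  rot[0] = nmNNMNnN$
  rot[1] = mNNMNnN$n
  rot[2] = NNMNnN$nm
  rot[3] = NMNnN$nmN
  rot[4] = MNnN$nmNN
  rot[5] = NnN$nmNNM
  rot[6] = nN$nmNNMN
  rot[7] = N$nmNNMNn
  rot[8] = $nmNNMNnN
Sorted (with $ < everything):
  sorted[0] = $nmNNMNnN
  sorted[1] = MNnN$nmNN
  sorted[2] = N$nmNNMNn
  sorted[3] = NMNnN$nmN
  sorted[4] = NNMNnN$nm
  sorted[5] = NnN$nmNNM
  sorted[6] = mNNMNnN$n
  sorted[7] = nN$nmNNMN
  sorted[8] = nmNNMNnN$
sorted[1] = MNnN$nmNN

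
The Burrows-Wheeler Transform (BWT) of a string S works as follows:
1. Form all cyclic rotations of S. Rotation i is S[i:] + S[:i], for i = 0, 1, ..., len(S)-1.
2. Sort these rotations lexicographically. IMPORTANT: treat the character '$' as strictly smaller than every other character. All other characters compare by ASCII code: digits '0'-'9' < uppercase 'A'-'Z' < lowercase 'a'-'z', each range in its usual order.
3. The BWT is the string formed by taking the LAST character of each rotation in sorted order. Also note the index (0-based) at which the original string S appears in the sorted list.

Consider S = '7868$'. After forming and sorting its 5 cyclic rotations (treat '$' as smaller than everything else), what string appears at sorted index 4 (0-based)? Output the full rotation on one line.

Answer: 868$7

Derivation:
All 5 rotations (rotation i = S[i:]+S[:i]):
  rot[0] = 7868$
  rot[1] = 868$7
  rot[2] = 68$78
  rot[3] = 8$786
  rot[4] = $7868
Sorted (with $ < everything):
  sorted[0] = $7868
  sorted[1] = 68$78
  sorted[2] = 7868$
  sorted[3] = 8$786
  sorted[4] = 868$7
sorted[4] = 868$7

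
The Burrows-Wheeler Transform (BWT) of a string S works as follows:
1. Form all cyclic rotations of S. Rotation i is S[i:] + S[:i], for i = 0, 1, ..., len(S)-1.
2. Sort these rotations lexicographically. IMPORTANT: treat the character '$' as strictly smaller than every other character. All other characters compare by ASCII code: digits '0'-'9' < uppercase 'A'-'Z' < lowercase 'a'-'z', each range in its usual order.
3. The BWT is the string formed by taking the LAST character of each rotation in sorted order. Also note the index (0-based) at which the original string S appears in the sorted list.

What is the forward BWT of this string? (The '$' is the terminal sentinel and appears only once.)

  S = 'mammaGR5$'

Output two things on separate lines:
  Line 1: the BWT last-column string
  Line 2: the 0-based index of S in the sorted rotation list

All 9 rotations (rotation i = S[i:]+S[:i]):
  rot[0] = mammaGR5$
  rot[1] = ammaGR5$m
  rot[2] = mmaGR5$ma
  rot[3] = maGR5$mam
  rot[4] = aGR5$mamm
  rot[5] = GR5$mamma
  rot[6] = R5$mammaG
  rot[7] = 5$mammaGR
  rot[8] = $mammaGR5
Sorted (with $ < everything):
  sorted[0] = $mammaGR5  (last char: '5')
  sorted[1] = 5$mammaGR  (last char: 'R')
  sorted[2] = GR5$mamma  (last char: 'a')
  sorted[3] = R5$mammaG  (last char: 'G')
  sorted[4] = aGR5$mamm  (last char: 'm')
  sorted[5] = ammaGR5$m  (last char: 'm')
  sorted[6] = maGR5$mam  (last char: 'm')
  sorted[7] = mammaGR5$  (last char: '$')
  sorted[8] = mmaGR5$ma  (last char: 'a')
Last column: 5RaGmmm$a
Original string S is at sorted index 7

Answer: 5RaGmmm$a
7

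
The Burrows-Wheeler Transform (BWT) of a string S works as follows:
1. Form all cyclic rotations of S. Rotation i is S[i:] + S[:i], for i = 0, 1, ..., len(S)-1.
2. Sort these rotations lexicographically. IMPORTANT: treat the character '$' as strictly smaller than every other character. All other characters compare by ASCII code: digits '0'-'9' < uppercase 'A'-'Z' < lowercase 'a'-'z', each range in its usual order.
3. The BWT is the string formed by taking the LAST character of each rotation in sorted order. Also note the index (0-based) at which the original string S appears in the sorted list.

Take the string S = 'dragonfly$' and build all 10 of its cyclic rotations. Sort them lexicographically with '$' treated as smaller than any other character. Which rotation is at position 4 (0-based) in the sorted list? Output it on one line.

All 10 rotations (rotation i = S[i:]+S[:i]):
  rot[0] = dragonfly$
  rot[1] = ragonfly$d
  rot[2] = agonfly$dr
  rot[3] = gonfly$dra
  rot[4] = onfly$drag
  rot[5] = nfly$drago
  rot[6] = fly$dragon
  rot[7] = ly$dragonf
  rot[8] = y$dragonfl
  rot[9] = $dragonfly
Sorted (with $ < everything):
  sorted[0] = $dragonfly
  sorted[1] = agonfly$dr
  sorted[2] = dragonfly$
  sorted[3] = fly$dragon
  sorted[4] = gonfly$dra
  sorted[5] = ly$dragonf
  sorted[6] = nfly$drago
  sorted[7] = onfly$drag
  sorted[8] = ragonfly$d
  sorted[9] = y$dragonfl
sorted[4] = gonfly$dra

Answer: gonfly$dra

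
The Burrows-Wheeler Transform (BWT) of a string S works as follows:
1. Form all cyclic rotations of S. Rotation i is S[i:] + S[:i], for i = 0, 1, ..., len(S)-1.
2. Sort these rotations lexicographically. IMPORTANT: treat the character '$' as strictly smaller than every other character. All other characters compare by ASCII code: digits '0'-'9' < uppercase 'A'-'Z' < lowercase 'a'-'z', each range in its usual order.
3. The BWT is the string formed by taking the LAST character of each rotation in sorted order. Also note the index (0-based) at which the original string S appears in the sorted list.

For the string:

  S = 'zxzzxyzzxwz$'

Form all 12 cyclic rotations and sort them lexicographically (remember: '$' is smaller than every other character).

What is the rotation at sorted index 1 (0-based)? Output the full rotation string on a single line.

All 12 rotations (rotation i = S[i:]+S[:i]):
  rot[0] = zxzzxyzzxwz$
  rot[1] = xzzxyzzxwz$z
  rot[2] = zzxyzzxwz$zx
  rot[3] = zxyzzxwz$zxz
  rot[4] = xyzzxwz$zxzz
  rot[5] = yzzxwz$zxzzx
  rot[6] = zzxwz$zxzzxy
  rot[7] = zxwz$zxzzxyz
  rot[8] = xwz$zxzzxyzz
  rot[9] = wz$zxzzxyzzx
  rot[10] = z$zxzzxyzzxw
  rot[11] = $zxzzxyzzxwz
Sorted (with $ < everything):
  sorted[0] = $zxzzxyzzxwz
  sorted[1] = wz$zxzzxyzzx
  sorted[2] = xwz$zxzzxyzz
  sorted[3] = xyzzxwz$zxzz
  sorted[4] = xzzxyzzxwz$z
  sorted[5] = yzzxwz$zxzzx
  sorted[6] = z$zxzzxyzzxw
  sorted[7] = zxwz$zxzzxyz
  sorted[8] = zxyzzxwz$zxz
  sorted[9] = zxzzxyzzxwz$
  sorted[10] = zzxwz$zxzzxy
  sorted[11] = zzxyzzxwz$zx
sorted[1] = wz$zxzzxyzzx

Answer: wz$zxzzxyzzx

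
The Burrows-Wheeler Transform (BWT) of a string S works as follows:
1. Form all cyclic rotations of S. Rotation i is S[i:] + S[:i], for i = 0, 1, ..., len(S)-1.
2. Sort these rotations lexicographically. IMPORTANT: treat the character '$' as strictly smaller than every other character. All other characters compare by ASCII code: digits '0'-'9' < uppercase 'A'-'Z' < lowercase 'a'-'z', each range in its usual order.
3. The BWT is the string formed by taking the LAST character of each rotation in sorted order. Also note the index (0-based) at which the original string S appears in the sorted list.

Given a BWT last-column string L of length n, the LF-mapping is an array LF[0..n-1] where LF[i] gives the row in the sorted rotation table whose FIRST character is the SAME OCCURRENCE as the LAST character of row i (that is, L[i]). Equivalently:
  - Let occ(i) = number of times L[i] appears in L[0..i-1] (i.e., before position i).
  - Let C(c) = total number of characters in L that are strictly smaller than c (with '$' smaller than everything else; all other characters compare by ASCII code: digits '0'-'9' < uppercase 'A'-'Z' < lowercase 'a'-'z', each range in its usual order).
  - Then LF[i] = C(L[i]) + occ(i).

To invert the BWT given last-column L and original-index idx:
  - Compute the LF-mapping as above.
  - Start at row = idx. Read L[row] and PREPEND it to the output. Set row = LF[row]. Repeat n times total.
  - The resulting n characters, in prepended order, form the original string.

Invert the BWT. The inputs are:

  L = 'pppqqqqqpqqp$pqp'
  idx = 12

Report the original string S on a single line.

Answer: qpqqqpqpqqpqppp$

Derivation:
LF mapping: 1 2 3 8 9 10 11 12 4 13 14 5 0 6 15 7
Walk LF starting at row 12, prepending L[row]:
  step 1: row=12, L[12]='$', prepend. Next row=LF[12]=0
  step 2: row=0, L[0]='p', prepend. Next row=LF[0]=1
  step 3: row=1, L[1]='p', prepend. Next row=LF[1]=2
  step 4: row=2, L[2]='p', prepend. Next row=LF[2]=3
  step 5: row=3, L[3]='q', prepend. Next row=LF[3]=8
  step 6: row=8, L[8]='p', prepend. Next row=LF[8]=4
  step 7: row=4, L[4]='q', prepend. Next row=LF[4]=9
  step 8: row=9, L[9]='q', prepend. Next row=LF[9]=13
  step 9: row=13, L[13]='p', prepend. Next row=LF[13]=6
  step 10: row=6, L[6]='q', prepend. Next row=LF[6]=11
  step 11: row=11, L[11]='p', prepend. Next row=LF[11]=5
  step 12: row=5, L[5]='q', prepend. Next row=LF[5]=10
  step 13: row=10, L[10]='q', prepend. Next row=LF[10]=14
  step 14: row=14, L[14]='q', prepend. Next row=LF[14]=15
  step 15: row=15, L[15]='p', prepend. Next row=LF[15]=7
  step 16: row=7, L[7]='q', prepend. Next row=LF[7]=12
Reversed output: qpqqqpqpqqpqppp$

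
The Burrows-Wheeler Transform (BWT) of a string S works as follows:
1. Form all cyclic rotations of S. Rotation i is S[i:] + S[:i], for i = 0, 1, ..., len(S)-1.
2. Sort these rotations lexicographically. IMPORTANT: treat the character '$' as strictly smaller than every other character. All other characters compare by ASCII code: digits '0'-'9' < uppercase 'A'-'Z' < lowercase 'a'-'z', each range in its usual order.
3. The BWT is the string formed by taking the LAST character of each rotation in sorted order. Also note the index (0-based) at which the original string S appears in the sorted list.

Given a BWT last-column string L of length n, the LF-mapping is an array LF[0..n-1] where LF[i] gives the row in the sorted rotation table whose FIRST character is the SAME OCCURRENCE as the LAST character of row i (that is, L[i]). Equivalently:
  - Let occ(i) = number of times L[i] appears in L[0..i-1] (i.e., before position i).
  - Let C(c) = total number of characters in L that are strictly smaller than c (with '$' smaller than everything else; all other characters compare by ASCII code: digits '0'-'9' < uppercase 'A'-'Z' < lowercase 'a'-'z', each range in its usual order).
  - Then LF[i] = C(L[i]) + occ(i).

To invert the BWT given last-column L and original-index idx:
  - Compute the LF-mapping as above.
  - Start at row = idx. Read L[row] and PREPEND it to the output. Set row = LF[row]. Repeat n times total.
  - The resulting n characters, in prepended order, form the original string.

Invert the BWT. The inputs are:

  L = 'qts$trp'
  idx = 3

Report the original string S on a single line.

Answer: rtptsq$

Derivation:
LF mapping: 2 5 4 0 6 3 1
Walk LF starting at row 3, prepending L[row]:
  step 1: row=3, L[3]='$', prepend. Next row=LF[3]=0
  step 2: row=0, L[0]='q', prepend. Next row=LF[0]=2
  step 3: row=2, L[2]='s', prepend. Next row=LF[2]=4
  step 4: row=4, L[4]='t', prepend. Next row=LF[4]=6
  step 5: row=6, L[6]='p', prepend. Next row=LF[6]=1
  step 6: row=1, L[1]='t', prepend. Next row=LF[1]=5
  step 7: row=5, L[5]='r', prepend. Next row=LF[5]=3
Reversed output: rtptsq$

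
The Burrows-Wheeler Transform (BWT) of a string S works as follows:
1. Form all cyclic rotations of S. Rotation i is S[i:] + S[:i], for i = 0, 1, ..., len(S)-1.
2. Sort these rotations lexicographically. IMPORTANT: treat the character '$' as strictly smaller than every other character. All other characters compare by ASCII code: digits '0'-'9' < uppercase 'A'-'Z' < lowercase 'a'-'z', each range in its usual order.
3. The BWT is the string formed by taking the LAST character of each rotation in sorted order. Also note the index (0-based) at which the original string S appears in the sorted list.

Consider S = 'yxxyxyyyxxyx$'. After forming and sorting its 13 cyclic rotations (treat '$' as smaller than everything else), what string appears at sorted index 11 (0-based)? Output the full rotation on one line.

Answer: yyxxyx$yxxyxy

Derivation:
All 13 rotations (rotation i = S[i:]+S[:i]):
  rot[0] = yxxyxyyyxxyx$
  rot[1] = xxyxyyyxxyx$y
  rot[2] = xyxyyyxxyx$yx
  rot[3] = yxyyyxxyx$yxx
  rot[4] = xyyyxxyx$yxxy
  rot[5] = yyyxxyx$yxxyx
  rot[6] = yyxxyx$yxxyxy
  rot[7] = yxxyx$yxxyxyy
  rot[8] = xxyx$yxxyxyyy
  rot[9] = xyx$yxxyxyyyx
  rot[10] = yx$yxxyxyyyxx
  rot[11] = x$yxxyxyyyxxy
  rot[12] = $yxxyxyyyxxyx
Sorted (with $ < everything):
  sorted[0] = $yxxyxyyyxxyx
  sorted[1] = x$yxxyxyyyxxy
  sorted[2] = xxyx$yxxyxyyy
  sorted[3] = xxyxyyyxxyx$y
  sorted[4] = xyx$yxxyxyyyx
  sorted[5] = xyxyyyxxyx$yx
  sorted[6] = xyyyxxyx$yxxy
  sorted[7] = yx$yxxyxyyyxx
  sorted[8] = yxxyx$yxxyxyy
  sorted[9] = yxxyxyyyxxyx$
  sorted[10] = yxyyyxxyx$yxx
  sorted[11] = yyxxyx$yxxyxy
  sorted[12] = yyyxxyx$yxxyx
sorted[11] = yyxxyx$yxxyxy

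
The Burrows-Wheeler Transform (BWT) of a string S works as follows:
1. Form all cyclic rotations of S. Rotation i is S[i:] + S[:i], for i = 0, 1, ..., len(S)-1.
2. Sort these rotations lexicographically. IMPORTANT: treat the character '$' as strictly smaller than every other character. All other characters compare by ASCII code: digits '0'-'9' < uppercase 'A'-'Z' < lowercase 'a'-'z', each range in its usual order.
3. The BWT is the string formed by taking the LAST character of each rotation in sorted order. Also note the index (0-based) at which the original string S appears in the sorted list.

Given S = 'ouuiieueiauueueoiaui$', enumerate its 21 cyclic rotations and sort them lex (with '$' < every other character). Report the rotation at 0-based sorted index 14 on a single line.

All 21 rotations (rotation i = S[i:]+S[:i]):
  rot[0] = ouuiieueiauueueoiaui$
  rot[1] = uuiieueiauueueoiaui$o
  rot[2] = uiieueiauueueoiaui$ou
  rot[3] = iieueiauueueoiaui$ouu
  rot[4] = ieueiauueueoiaui$ouui
  rot[5] = eueiauueueoiaui$ouuii
  rot[6] = ueiauueueoiaui$ouuiie
  rot[7] = eiauueueoiaui$ouuiieu
  rot[8] = iauueueoiaui$ouuiieue
  rot[9] = auueueoiaui$ouuiieuei
  rot[10] = uueueoiaui$ouuiieueia
  rot[11] = ueueoiaui$ouuiieueiau
  rot[12] = eueoiaui$ouuiieueiauu
  rot[13] = ueoiaui$ouuiieueiauue
  rot[14] = eoiaui$ouuiieueiauueu
  rot[15] = oiaui$ouuiieueiauueue
  rot[16] = iaui$ouuiieueiauueueo
  rot[17] = aui$ouuiieueiauueueoi
  rot[18] = ui$ouuiieueiauueueoia
  rot[19] = i$ouuiieueiauueueoiau
  rot[20] = $ouuiieueiauueueoiaui
Sorted (with $ < everything):
  sorted[0] = $ouuiieueiauueueoiaui
  sorted[1] = aui$ouuiieueiauueueoi
  sorted[2] = auueueoiaui$ouuiieuei
  sorted[3] = eiauueueoiaui$ouuiieu
  sorted[4] = eoiaui$ouuiieueiauueu
  sorted[5] = eueiauueueoiaui$ouuii
  sorted[6] = eueoiaui$ouuiieueiauu
  sorted[7] = i$ouuiieueiauueueoiau
  sorted[8] = iaui$ouuiieueiauueueo
  sorted[9] = iauueueoiaui$ouuiieue
  sorted[10] = ieueiauueueoiaui$ouui
  sorted[11] = iieueiauueueoiaui$ouu
  sorted[12] = oiaui$ouuiieueiauueue
  sorted[13] = ouuiieueiauueueoiaui$
  sorted[14] = ueiauueueoiaui$ouuiie
  sorted[15] = ueoiaui$ouuiieueiauue
  sorted[16] = ueueoiaui$ouuiieueiau
  sorted[17] = ui$ouuiieueiauueueoia
  sorted[18] = uiieueiauueueoiaui$ou
  sorted[19] = uueueoiaui$ouuiieueia
  sorted[20] = uuiieueiauueueoiaui$o
sorted[14] = ueiauueueoiaui$ouuiie

Answer: ueiauueueoiaui$ouuiie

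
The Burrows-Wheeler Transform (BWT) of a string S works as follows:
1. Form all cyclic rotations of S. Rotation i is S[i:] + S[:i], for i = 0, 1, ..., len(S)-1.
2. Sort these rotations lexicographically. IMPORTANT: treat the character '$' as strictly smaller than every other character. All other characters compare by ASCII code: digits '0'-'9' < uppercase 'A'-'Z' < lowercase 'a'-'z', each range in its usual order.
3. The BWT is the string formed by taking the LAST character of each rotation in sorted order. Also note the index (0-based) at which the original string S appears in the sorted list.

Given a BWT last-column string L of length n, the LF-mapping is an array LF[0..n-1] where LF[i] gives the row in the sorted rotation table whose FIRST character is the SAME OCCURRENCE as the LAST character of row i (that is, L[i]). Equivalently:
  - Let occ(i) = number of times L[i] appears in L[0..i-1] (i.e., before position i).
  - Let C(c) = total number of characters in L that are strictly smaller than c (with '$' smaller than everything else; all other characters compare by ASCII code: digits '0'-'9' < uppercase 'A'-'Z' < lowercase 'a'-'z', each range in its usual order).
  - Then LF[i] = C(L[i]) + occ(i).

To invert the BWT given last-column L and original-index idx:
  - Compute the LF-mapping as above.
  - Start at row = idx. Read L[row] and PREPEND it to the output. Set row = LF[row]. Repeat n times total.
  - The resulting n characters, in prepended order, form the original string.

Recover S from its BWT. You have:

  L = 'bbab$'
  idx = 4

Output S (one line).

Answer: bbab$

Derivation:
LF mapping: 2 3 1 4 0
Walk LF starting at row 4, prepending L[row]:
  step 1: row=4, L[4]='$', prepend. Next row=LF[4]=0
  step 2: row=0, L[0]='b', prepend. Next row=LF[0]=2
  step 3: row=2, L[2]='a', prepend. Next row=LF[2]=1
  step 4: row=1, L[1]='b', prepend. Next row=LF[1]=3
  step 5: row=3, L[3]='b', prepend. Next row=LF[3]=4
Reversed output: bbab$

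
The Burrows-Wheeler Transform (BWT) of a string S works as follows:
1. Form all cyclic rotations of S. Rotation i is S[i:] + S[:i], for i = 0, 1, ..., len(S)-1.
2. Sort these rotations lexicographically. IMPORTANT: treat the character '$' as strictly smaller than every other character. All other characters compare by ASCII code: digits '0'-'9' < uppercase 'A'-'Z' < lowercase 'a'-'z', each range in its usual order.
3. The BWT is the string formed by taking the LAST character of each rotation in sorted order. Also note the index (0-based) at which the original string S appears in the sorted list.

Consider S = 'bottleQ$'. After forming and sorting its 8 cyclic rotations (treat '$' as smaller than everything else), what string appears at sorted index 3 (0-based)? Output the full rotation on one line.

Answer: eQ$bottl

Derivation:
All 8 rotations (rotation i = S[i:]+S[:i]):
  rot[0] = bottleQ$
  rot[1] = ottleQ$b
  rot[2] = ttleQ$bo
  rot[3] = tleQ$bot
  rot[4] = leQ$bott
  rot[5] = eQ$bottl
  rot[6] = Q$bottle
  rot[7] = $bottleQ
Sorted (with $ < everything):
  sorted[0] = $bottleQ
  sorted[1] = Q$bottle
  sorted[2] = bottleQ$
  sorted[3] = eQ$bottl
  sorted[4] = leQ$bott
  sorted[5] = ottleQ$b
  sorted[6] = tleQ$bot
  sorted[7] = ttleQ$bo
sorted[3] = eQ$bottl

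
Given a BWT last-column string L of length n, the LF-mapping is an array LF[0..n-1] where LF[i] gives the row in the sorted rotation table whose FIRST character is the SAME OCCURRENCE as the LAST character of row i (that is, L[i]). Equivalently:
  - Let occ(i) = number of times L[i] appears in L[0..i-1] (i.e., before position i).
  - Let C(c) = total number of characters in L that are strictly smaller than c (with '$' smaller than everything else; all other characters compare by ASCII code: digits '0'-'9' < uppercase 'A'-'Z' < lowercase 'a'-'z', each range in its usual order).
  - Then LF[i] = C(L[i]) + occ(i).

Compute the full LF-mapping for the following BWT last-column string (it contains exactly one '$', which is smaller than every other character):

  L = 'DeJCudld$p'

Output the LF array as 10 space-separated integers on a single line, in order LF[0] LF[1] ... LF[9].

Answer: 2 6 3 1 9 4 7 5 0 8

Derivation:
Char counts: '$':1, 'C':1, 'D':1, 'J':1, 'd':2, 'e':1, 'l':1, 'p':1, 'u':1
C (first-col start): C('$')=0, C('C')=1, C('D')=2, C('J')=3, C('d')=4, C('e')=6, C('l')=7, C('p')=8, C('u')=9
L[0]='D': occ=0, LF[0]=C('D')+0=2+0=2
L[1]='e': occ=0, LF[1]=C('e')+0=6+0=6
L[2]='J': occ=0, LF[2]=C('J')+0=3+0=3
L[3]='C': occ=0, LF[3]=C('C')+0=1+0=1
L[4]='u': occ=0, LF[4]=C('u')+0=9+0=9
L[5]='d': occ=0, LF[5]=C('d')+0=4+0=4
L[6]='l': occ=0, LF[6]=C('l')+0=7+0=7
L[7]='d': occ=1, LF[7]=C('d')+1=4+1=5
L[8]='$': occ=0, LF[8]=C('$')+0=0+0=0
L[9]='p': occ=0, LF[9]=C('p')+0=8+0=8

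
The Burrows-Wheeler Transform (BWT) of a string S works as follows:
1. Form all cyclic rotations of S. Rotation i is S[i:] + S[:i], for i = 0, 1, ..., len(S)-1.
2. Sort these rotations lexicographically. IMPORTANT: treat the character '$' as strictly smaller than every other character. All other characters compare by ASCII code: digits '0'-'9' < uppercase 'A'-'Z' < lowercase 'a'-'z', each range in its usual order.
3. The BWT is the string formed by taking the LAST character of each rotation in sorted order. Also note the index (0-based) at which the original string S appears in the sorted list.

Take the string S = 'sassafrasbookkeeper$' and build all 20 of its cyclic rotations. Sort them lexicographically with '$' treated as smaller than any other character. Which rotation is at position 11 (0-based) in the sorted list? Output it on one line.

All 20 rotations (rotation i = S[i:]+S[:i]):
  rot[0] = sassafrasbookkeeper$
  rot[1] = assafrasbookkeeper$s
  rot[2] = ssafrasbookkeeper$sa
  rot[3] = safrasbookkeeper$sas
  rot[4] = afrasbookkeeper$sass
  rot[5] = frasbookkeeper$sassa
  rot[6] = rasbookkeeper$sassaf
  rot[7] = asbookkeeper$sassafr
  rot[8] = sbookkeeper$sassafra
  rot[9] = bookkeeper$sassafras
  rot[10] = ookkeeper$sassafrasb
  rot[11] = okkeeper$sassafrasbo
  rot[12] = kkeeper$sassafrasboo
  rot[13] = keeper$sassafrasbook
  rot[14] = eeper$sassafrasbookk
  rot[15] = eper$sassafrasbookke
  rot[16] = per$sassafrasbookkee
  rot[17] = er$sassafrasbookkeep
  rot[18] = r$sassafrasbookkeepe
  rot[19] = $sassafrasbookkeeper
Sorted (with $ < everything):
  sorted[0] = $sassafrasbookkeeper
  sorted[1] = afrasbookkeeper$sass
  sorted[2] = asbookkeeper$sassafr
  sorted[3] = assafrasbookkeeper$s
  sorted[4] = bookkeeper$sassafras
  sorted[5] = eeper$sassafrasbookk
  sorted[6] = eper$sassafrasbookke
  sorted[7] = er$sassafrasbookkeep
  sorted[8] = frasbookkeeper$sassa
  sorted[9] = keeper$sassafrasbook
  sorted[10] = kkeeper$sassafrasboo
  sorted[11] = okkeeper$sassafrasbo
  sorted[12] = ookkeeper$sassafrasb
  sorted[13] = per$sassafrasbookkee
  sorted[14] = r$sassafrasbookkeepe
  sorted[15] = rasbookkeeper$sassaf
  sorted[16] = safrasbookkeeper$sas
  sorted[17] = sassafrasbookkeeper$
  sorted[18] = sbookkeeper$sassafra
  sorted[19] = ssafrasbookkeeper$sa
sorted[11] = okkeeper$sassafrasbo

Answer: okkeeper$sassafrasbo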